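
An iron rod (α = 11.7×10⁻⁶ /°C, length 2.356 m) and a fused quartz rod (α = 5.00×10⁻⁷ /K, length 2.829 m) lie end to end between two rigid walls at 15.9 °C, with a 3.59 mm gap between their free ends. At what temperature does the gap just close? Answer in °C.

T = 140 °C

α₁L₁ = 2.75652×10⁻⁵ m/K, α₂L₂ = 1.4145×10⁻⁶ m/K → total 2.89797×10⁻⁵ m/K
ΔT = g/(α₁L₁+α₂L₂) = 3.59×10⁻³ / 2.89797×10⁻⁵ = 123.88 K
T = 15.9 + 123.88 = 139.78 °C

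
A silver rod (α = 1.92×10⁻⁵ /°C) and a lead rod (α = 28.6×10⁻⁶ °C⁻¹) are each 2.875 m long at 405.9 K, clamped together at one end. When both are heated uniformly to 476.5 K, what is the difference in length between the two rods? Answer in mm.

ΔT = 70.6 K
silver: ΔL = 1.92×10⁻⁵ × 2.875 m × 70.6 = 3.8971×10⁻³ m = 3.8971 mm
lead: ΔL = 28.6×10⁻⁶ × 2.875 m × 70.6 = 5.8051×10⁻³ m = 5.8051 mm
difference = 5.8051 − 3.8971 = 1.9080 mm

1.91 mm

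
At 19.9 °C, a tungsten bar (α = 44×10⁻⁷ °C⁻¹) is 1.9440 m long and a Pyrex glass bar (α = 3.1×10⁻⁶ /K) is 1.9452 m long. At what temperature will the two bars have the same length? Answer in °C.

T = 495.4 °C

Equal length when α₁L₁ΔT − α₂L₂ΔT = L₂ − L₁ = 1.20×10⁻³ m
α₁L₁ = 8.5536×10⁻⁶, α₂L₂ = 6.03012×10⁻⁶ → Δ(αL) = 2.52348×10⁻⁶ m/K
ΔT = 1.20×10⁻³ / 2.52348×10⁻⁶ = 475.534 K, so T = 19.9 + 475.534 = 495.434 °C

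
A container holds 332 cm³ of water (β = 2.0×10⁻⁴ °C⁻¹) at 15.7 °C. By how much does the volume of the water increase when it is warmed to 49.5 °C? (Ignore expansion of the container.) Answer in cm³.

ΔV = 2.24 cm³

|ΔT| = |49.5 − 15.7| = 33.8 K
ΔV = βV₀ΔT = (2.0×10⁻⁴)(332)(33.8) = 2.24 cm³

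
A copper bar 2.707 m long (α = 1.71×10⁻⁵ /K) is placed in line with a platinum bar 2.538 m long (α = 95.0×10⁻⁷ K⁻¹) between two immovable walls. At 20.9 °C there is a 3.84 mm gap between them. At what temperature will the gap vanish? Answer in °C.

T = 75.4 °C

Gap closes when ΔL₁ + ΔL₂ = 3.84 mm = 3.84×10⁻³ m
(α₁L₁ + α₂L₂)ΔT = g
α₁L₁ + α₂L₂ = 1.71×10⁻⁵×2.707 + 95.0×10⁻⁷×2.538 = 7.04007×10⁻⁵ m/K
ΔT = 3.84×10⁻³ / 7.04007×10⁻⁵ = 54.545 K
T = 20.9 + 54.545 = 75.445 °C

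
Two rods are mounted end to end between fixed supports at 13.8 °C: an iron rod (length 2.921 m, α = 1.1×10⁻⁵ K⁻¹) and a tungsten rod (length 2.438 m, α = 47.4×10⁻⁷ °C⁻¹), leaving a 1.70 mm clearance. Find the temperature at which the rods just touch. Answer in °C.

T = 52.7 °C

α₁L₁ = 3.2131×10⁻⁵ m/K, α₂L₂ = 1.155612×10⁻⁵ m/K → total 4.368712×10⁻⁵ m/K
ΔT = g/(α₁L₁+α₂L₂) = 1.70×10⁻³ / 4.368712×10⁻⁵ = 38.913 K
T = 13.8 + 38.913 = 52.713 °C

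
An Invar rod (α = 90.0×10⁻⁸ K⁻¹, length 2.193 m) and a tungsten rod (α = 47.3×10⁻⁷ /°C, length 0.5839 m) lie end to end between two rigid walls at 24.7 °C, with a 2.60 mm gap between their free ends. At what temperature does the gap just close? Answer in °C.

α₁L₁ = 1.9737×10⁻⁶ m/K, α₂L₂ = 2.761847×10⁻⁶ m/K → total 4.735547×10⁻⁶ m/K
ΔT = g/(α₁L₁+α₂L₂) = 2.60×10⁻³ / 4.735547×10⁻⁶ = 549.04 K
T = 24.7 + 549.04 = 573.74 °C

T = 574 °C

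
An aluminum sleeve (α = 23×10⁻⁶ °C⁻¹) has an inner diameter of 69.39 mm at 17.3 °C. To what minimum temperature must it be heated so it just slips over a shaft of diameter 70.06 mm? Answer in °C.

Required Δd = 70.06 − 69.39 = 0.67 mm
Δd = αd₀ΔT ⇒ ΔT = Δd/(αd₀) = 0.67 / (23×10⁻⁶ × 69.39) = 419.81 K
T_min = 17.3 + 419.81 = 437.11 °C

T = 437 °C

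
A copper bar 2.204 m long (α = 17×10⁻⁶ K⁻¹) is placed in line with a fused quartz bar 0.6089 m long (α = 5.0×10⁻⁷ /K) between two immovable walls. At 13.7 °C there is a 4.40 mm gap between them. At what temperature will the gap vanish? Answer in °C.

T = 130 °C

Gap closes when ΔL₁ + ΔL₂ = 4.40 mm = 4.40×10⁻³ m
(α₁L₁ + α₂L₂)ΔT = g
α₁L₁ + α₂L₂ = 17×10⁻⁶×2.204 + 5.0×10⁻⁷×0.6089 = 3.777245×10⁻⁵ m/K
ΔT = 4.40×10⁻³ / 3.777245×10⁻⁵ = 116.49 K
T = 13.7 + 116.49 = 130.19 °C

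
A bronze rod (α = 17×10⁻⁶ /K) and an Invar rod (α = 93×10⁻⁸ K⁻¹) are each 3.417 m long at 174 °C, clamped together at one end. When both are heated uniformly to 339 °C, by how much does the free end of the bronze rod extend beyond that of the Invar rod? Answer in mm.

ΔT = 165 K
bronze: ΔL = 17×10⁻⁶ × 3.417 m × 165 = 9.5847×10⁻³ m = 9.5847 mm
Invar: ΔL = 93×10⁻⁸ × 3.417 m × 165 = 5.2434×10⁻⁴ m = 0.52434 mm
difference = 9.5847 − 0.52434 = 9.06036 mm

9.06 mm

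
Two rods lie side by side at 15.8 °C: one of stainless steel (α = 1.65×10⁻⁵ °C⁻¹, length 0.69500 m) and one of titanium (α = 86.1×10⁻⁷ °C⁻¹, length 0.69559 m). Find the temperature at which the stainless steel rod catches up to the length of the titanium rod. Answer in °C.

L₁(1 + α₁ΔT) = L₂(1 + α₂ΔT) ⇒ ΔT = (L₂ − L₁)/(α₁L₁ − α₂L₂)
L₂ − L₁ = 0.69559 − 0.69500 = 5.90×10⁻⁴ m
α₁L₁ − α₂L₂ = 1.65×10⁻⁵×0.69500 − 86.1×10⁻⁷×0.69559 = 5.4784701×10⁻⁶ m/K
ΔT = 5.90×10⁻⁴ / 5.4784701×10⁻⁶ = 107.694 K
T = 15.8 + 107.694 = 123.494 °C

T = 123.5 °C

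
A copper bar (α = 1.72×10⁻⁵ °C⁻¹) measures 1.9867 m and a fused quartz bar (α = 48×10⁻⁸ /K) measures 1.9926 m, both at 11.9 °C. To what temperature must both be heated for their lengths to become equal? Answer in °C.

L₁(1 + α₁ΔT) = L₂(1 + α₂ΔT) ⇒ ΔT = (L₂ − L₁)/(α₁L₁ − α₂L₂)
L₂ − L₁ = 1.9926 − 1.9867 = 5.90×10⁻³ m
α₁L₁ − α₂L₂ = 1.72×10⁻⁵×1.9867 − 48×10⁻⁸×1.9926 = 3.3214792×10⁻⁵ m/K
ΔT = 5.90×10⁻³ / 3.3214792×10⁻⁵ = 177.632 K
T = 11.9 + 177.632 = 189.532 °C

T = 189.5 °C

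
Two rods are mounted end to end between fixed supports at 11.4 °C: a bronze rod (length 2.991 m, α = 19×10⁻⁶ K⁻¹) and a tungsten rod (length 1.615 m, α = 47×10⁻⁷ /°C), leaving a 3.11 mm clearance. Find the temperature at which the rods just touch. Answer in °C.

T = 59.7 °C

α₁L₁ = 5.6829×10⁻⁵ m/K, α₂L₂ = 7.5905×10⁻⁶ m/K → total 6.44195×10⁻⁵ m/K
ΔT = g/(α₁L₁+α₂L₂) = 3.11×10⁻³ / 6.44195×10⁻⁵ = 48.277 K
T = 11.4 + 48.277 = 59.677 °C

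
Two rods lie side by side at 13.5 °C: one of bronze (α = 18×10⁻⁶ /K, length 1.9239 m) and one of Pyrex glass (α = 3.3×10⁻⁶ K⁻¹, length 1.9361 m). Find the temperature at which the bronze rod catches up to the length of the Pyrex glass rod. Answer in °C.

T = 445.5 °C

L₁(1 + α₁ΔT) = L₂(1 + α₂ΔT) ⇒ ΔT = (L₂ − L₁)/(α₁L₁ − α₂L₂)
L₂ − L₁ = 1.9361 − 1.9239 = 1.22×10⁻² m
α₁L₁ − α₂L₂ = 18×10⁻⁶×1.9239 − 3.3×10⁻⁶×1.9361 = 2.824107×10⁻⁵ m/K
ΔT = 1.22×10⁻² / 2.824107×10⁻⁵ = 431.995 K
T = 13.5 + 431.995 = 445.495 °C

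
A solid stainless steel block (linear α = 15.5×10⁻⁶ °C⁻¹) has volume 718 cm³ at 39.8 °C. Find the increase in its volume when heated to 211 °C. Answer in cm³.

ΔV = 5.72 cm³

Isotropic solid: β ≈ 3α = 4.7×10⁻⁵ /K; ΔT = 171.2 K
ΔV = 3αV₀ΔT = 3(15.5×10⁻⁶)(718)(171.2) = 5.72 cm³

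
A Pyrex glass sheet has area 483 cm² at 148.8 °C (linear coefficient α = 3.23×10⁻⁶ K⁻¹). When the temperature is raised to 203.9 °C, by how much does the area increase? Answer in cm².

Area coefficient ≈ 2α; |ΔT| = 55.1 K
ΔA = 2αA₀ΔT = 2(3.23×10⁻⁶)(483)(55.1) = 0.172 cm²

ΔA = 0.172 cm²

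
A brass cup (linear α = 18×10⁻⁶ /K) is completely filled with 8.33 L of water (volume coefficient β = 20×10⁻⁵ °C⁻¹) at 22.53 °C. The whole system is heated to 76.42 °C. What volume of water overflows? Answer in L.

0.0655 L

The cup also expands: β_container ≈ 3α = 5.4×10⁻⁵ /K
Net overflow = V₀(β_liq − 3α_cont)ΔT
β − 3α = 2.00×10⁻⁴ − 5.4×10⁻⁵ = 1.46×10⁻⁴ /K; ΔT = 53.89 K
ΔV = 8.33 × 1.46×10⁻⁴ × 53.89 = 0.0655 L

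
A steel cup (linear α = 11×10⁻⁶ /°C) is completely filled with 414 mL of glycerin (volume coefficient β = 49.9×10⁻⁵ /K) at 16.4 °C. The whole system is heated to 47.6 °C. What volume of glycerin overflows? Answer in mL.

The cup also expands: β_container ≈ 3α = 3.3×10⁻⁵ /K
Net overflow = V₀(β_liq − 3α_cont)ΔT
β − 3α = 4.99×10⁻⁴ − 3.3×10⁻⁵ = 4.66×10⁻⁴ /K; ΔT = 31.2 K
ΔV = 414 × 4.66×10⁻⁴ × 31.2 = 6.02 mL

6.02 mL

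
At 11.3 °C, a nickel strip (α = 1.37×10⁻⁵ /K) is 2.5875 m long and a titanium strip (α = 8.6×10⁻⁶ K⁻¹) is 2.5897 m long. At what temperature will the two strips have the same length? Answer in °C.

T = 178.3 °C

L₁(1 + α₁ΔT) = L₂(1 + α₂ΔT) ⇒ ΔT = (L₂ − L₁)/(α₁L₁ − α₂L₂)
L₂ − L₁ = 2.5897 − 2.5875 = 2.20×10⁻³ m
α₁L₁ − α₂L₂ = 1.37×10⁻⁵×2.5875 − 8.6×10⁻⁶×2.5897 = 1.317733×10⁻⁵ m/K
ΔT = 2.20×10⁻³ / 1.317733×10⁻⁵ = 166.953 K
T = 11.3 + 166.953 = 178.253 °C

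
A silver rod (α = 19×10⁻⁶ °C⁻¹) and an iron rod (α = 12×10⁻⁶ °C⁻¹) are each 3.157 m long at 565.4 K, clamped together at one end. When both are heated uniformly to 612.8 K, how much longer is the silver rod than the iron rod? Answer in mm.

1.05 mm

ΔT = 47.4 K
silver: ΔL = 19×10⁻⁶ × 3.157 m × 47.4 = 2.8432×10⁻³ m = 2.8432 mm
iron: ΔL = 12×10⁻⁶ × 3.157 m × 47.4 = 1.7957×10⁻³ m = 1.7957 mm
difference = 2.8432 − 1.7957 = 1.0475 mm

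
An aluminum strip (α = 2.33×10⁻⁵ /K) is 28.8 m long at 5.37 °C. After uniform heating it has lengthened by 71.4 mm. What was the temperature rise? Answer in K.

ΔL = αL₀ΔT ⇒ ΔT = ΔL / (αL₀)
ΔT = 71.4×10⁻³ m / (2.33×10⁻⁵ × 28.8 m) = 106.40 K

ΔT = 106 K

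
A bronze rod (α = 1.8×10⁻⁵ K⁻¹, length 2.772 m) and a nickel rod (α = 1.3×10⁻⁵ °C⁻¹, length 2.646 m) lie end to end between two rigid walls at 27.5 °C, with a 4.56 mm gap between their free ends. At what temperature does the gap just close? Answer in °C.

T = 81.6 °C

Gap closes when ΔL₁ + ΔL₂ = 4.56 mm = 4.56×10⁻³ m
(α₁L₁ + α₂L₂)ΔT = g
α₁L₁ + α₂L₂ = 1.8×10⁻⁵×2.772 + 1.3×10⁻⁵×2.646 = 8.4294×10⁻⁵ m/K
ΔT = 4.56×10⁻³ / 8.4294×10⁻⁵ = 54.096 K
T = 27.5 + 54.096 = 81.596 °C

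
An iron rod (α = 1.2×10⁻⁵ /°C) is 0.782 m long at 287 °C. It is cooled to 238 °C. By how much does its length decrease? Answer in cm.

|ΔT| = |238 − 287| = 49 K
ΔL = αL₀ΔT = (1.2×10⁻⁵)(0.782)(49) = 4.60×10⁻⁴ m

ΔL = 0.0460 cm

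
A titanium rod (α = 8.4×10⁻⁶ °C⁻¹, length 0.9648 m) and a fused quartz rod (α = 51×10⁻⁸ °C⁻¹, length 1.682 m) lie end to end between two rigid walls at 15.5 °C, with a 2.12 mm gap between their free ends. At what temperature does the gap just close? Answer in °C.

T = 252 °C

Gap closes when ΔL₁ + ΔL₂ = 2.12 mm = 2.12×10⁻³ m
(α₁L₁ + α₂L₂)ΔT = g
α₁L₁ + α₂L₂ = 8.4×10⁻⁶×0.9648 + 51×10⁻⁸×1.682 = 8.96214×10⁻⁶ m/K
ΔT = 2.12×10⁻³ / 8.96214×10⁻⁶ = 236.55 K
T = 15.5 + 236.55 = 252.05 °C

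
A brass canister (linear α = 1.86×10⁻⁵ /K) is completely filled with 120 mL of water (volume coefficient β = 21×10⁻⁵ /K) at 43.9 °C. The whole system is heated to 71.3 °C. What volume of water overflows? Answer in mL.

0.507 mL

The canister also expands: β_container ≈ 3α = 5.58×10⁻⁵ /K
Net overflow = V₀(β_liq − 3α_cont)ΔT
β − 3α = 2.10×10⁻⁴ − 5.58×10⁻⁵ = 1.542×10⁻⁴ /K; ΔT = 27.4 K
ΔV = 120 × 1.542×10⁻⁴ × 27.4 = 0.507 mL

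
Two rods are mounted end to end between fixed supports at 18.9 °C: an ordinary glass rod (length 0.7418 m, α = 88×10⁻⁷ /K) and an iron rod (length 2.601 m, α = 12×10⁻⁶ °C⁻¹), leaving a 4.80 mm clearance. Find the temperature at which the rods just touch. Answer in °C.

α₁L₁ = 6.52784×10⁻⁶ m/K, α₂L₂ = 3.1212×10⁻⁵ m/K → total 3.773984×10⁻⁵ m/K
ΔT = g/(α₁L₁+α₂L₂) = 4.80×10⁻³ / 3.773984×10⁻⁵ = 127.19 K
T = 18.9 + 127.19 = 146.09 °C

T = 146 °C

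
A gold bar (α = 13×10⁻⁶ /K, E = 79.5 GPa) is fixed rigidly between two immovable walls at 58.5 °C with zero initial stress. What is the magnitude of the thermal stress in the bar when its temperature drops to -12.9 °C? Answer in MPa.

σ = 73.8 MPa

Fully constrained: the free strain ε = αΔT is blocked, so σ = Eε = EαΔT.
|ΔT| = 71.4 K
σ = 79.5×10⁹ × 13×10⁻⁶ × 71.4 = 7.38×10⁷ Pa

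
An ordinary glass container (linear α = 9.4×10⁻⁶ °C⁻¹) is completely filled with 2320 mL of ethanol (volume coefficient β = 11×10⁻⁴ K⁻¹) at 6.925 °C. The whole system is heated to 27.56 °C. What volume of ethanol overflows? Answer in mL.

The container also expands: β_container ≈ 3α = 2.82×10⁻⁵ /K
Net overflow = V₀(β_liq − 3α_cont)ΔT
β − 3α = 1.10×10⁻³ − 2.82×10⁻⁵ = 1.0718×10⁻³ /K; ΔT = 20.635 K
ΔV = 2320 × 1.0718×10⁻³ × 20.635 = 51.3 mL

51.3 mL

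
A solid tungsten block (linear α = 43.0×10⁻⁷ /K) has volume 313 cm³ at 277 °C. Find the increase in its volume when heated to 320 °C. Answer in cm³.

Isotropic solid: β ≈ 3α = 1.3×10⁻⁵ /K; ΔT = 43 K
ΔV = 3αV₀ΔT = 3(43.0×10⁻⁷)(313)(43) = 0.174 cm³

ΔV = 0.174 cm³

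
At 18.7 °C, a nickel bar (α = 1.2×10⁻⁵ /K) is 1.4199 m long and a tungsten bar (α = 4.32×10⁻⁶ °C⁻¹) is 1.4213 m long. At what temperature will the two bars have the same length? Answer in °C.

T = 147.2 °C

L₁(1 + α₁ΔT) = L₂(1 + α₂ΔT) ⇒ ΔT = (L₂ − L₁)/(α₁L₁ − α₂L₂)
L₂ − L₁ = 1.4213 − 1.4199 = 1.40×10⁻³ m
α₁L₁ − α₂L₂ = 1.2×10⁻⁵×1.4199 − 4.32×10⁻⁶×1.4213 = 1.0898784×10⁻⁵ m/K
ΔT = 1.40×10⁻³ / 1.0898784×10⁻⁵ = 128.455 K
T = 18.7 + 128.455 = 147.155 °C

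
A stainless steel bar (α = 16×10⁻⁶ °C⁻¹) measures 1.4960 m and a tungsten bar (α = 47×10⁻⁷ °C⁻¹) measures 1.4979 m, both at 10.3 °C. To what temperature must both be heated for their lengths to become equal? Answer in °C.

T = 122.8 °C

Equal length when α₁L₁ΔT − α₂L₂ΔT = L₂ − L₁ = 1.90×10⁻³ m
α₁L₁ = 2.3936×10⁻⁵, α₂L₂ = 7.04013×10⁻⁶ → Δ(αL) = 1.689587×10⁻⁵ m/K
ΔT = 1.90×10⁻³ / 1.689587×10⁻⁵ = 112.454 K, so T = 10.3 + 112.454 = 122.754 °C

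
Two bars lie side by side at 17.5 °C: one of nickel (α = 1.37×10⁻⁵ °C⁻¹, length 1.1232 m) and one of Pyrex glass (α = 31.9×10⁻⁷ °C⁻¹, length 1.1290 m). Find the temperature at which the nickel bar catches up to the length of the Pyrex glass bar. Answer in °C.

T = 509.6 °C

L₁(1 + α₁ΔT) = L₂(1 + α₂ΔT) ⇒ ΔT = (L₂ − L₁)/(α₁L₁ − α₂L₂)
L₂ − L₁ = 1.1290 − 1.1232 = 5.80×10⁻³ m
α₁L₁ − α₂L₂ = 1.37×10⁻⁵×1.1232 − 31.9×10⁻⁷×1.1290 = 1.178633×10⁻⁵ m/K
ΔT = 5.80×10⁻³ / 1.178633×10⁻⁵ = 492.096 K
T = 17.5 + 492.096 = 509.596 °C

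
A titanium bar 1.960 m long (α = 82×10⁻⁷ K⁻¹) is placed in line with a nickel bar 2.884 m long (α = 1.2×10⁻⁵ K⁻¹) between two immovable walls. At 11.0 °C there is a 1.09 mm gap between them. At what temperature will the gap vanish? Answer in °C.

T = 32.5 °C

α₁L₁ = 1.6072×10⁻⁵ m/K, α₂L₂ = 3.4608×10⁻⁵ m/K → total 5.068×10⁻⁵ m/K
ΔT = g/(α₁L₁+α₂L₂) = 1.09×10⁻³ / 5.068×10⁻⁵ = 21.507 K
T = 11.0 + 21.507 = 32.507 °C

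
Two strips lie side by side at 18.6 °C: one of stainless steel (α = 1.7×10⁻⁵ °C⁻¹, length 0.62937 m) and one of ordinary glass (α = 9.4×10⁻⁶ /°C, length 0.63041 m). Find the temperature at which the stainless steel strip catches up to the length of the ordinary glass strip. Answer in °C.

Equal length when α₁L₁ΔT − α₂L₂ΔT = L₂ − L₁ = 1.04×10⁻³ m
α₁L₁ = 1.069929×10⁻⁵, α₂L₂ = 5.925854×10⁻⁶ → Δ(αL) = 4.773436×10⁻⁶ m/K
ΔT = 1.04×10⁻³ / 4.773436×10⁻⁶ = 217.872 K, so T = 18.6 + 217.872 = 236.472 °C

T = 236.5 °C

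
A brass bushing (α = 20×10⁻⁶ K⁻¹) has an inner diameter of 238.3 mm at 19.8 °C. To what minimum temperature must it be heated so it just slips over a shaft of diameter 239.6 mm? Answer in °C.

T = 293 °C

Required Δd = 239.6 − 238.3 = 1.3 mm
Δd = αd₀ΔT ⇒ ΔT = Δd/(αd₀) = 1.3 / (20×10⁻⁶ × 238.3) = 272.77 K
T_min = 19.8 + 272.77 = 292.57 °C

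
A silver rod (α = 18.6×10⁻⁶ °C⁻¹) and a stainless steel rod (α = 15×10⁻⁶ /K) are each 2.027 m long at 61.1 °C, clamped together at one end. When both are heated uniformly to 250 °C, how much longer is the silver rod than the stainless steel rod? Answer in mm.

1.38 mm

ΔT = 188.9 K
silver: ΔL = 18.6×10⁻⁶ × 2.027 m × 188.9 = 7.1219×10⁻³ m = 7.1219 mm
stainless steel: ΔL = 15×10⁻⁶ × 2.027 m × 188.9 = 5.7435×10⁻³ m = 5.7435 mm
difference = 7.1219 − 5.7435 = 1.3784 mm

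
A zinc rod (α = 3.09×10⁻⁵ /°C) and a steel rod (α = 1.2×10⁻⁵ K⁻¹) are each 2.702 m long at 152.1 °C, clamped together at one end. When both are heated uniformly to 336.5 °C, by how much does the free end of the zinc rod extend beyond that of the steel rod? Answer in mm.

9.42 mm

ΔT = 184.4 K
zinc: ΔL = 3.09×10⁻⁵ × 2.702 m × 184.4 = 1.5396×10⁻² m = 15.396 mm
steel: ΔL = 1.2×10⁻⁵ × 2.702 m × 184.4 = 5.9790×10⁻³ m = 5.9790 mm
difference = 15.396 − 5.9790 = 9.417 mm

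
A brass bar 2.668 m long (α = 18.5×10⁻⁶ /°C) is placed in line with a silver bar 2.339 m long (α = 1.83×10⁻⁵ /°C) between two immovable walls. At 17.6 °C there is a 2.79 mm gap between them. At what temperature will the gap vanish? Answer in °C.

T = 47.9 °C

Gap closes when ΔL₁ + ΔL₂ = 2.79 mm = 2.79×10⁻³ m
(α₁L₁ + α₂L₂)ΔT = g
α₁L₁ + α₂L₂ = 18.5×10⁻⁶×2.668 + 1.83×10⁻⁵×2.339 = 9.21617×10⁻⁵ m/K
ΔT = 2.79×10⁻³ / 9.21617×10⁻⁵ = 30.273 K
T = 17.6 + 30.273 = 47.873 °C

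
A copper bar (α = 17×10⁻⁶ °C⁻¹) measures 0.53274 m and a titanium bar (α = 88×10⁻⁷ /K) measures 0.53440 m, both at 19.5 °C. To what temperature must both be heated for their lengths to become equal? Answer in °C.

T = 400.8 °C

Equal length when α₁L₁ΔT − α₂L₂ΔT = L₂ − L₁ = 1.66×10⁻³ m
α₁L₁ = 9.05658×10⁻⁶, α₂L₂ = 4.70272×10⁻⁶ → Δ(αL) = 4.35386×10⁻⁶ m/K
ΔT = 1.66×10⁻³ / 4.35386×10⁻⁶ = 381.271 K, so T = 19.5 + 381.271 = 400.771 °C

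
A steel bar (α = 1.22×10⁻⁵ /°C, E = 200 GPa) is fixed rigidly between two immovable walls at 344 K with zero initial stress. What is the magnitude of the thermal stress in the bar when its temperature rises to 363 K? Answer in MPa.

Fully constrained: the free strain ε = αΔT is blocked, so σ = Eε = EαΔT.
|ΔT| = 19 K
σ = 200×10⁹ × 1.22×10⁻⁵ × 19 = 4.64×10⁷ Pa

σ = 46.4 MPa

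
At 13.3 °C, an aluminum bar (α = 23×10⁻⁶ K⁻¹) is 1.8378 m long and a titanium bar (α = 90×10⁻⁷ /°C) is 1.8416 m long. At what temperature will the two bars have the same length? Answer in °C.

T = 161.2 °C

L₁(1 + α₁ΔT) = L₂(1 + α₂ΔT) ⇒ ΔT = (L₂ − L₁)/(α₁L₁ − α₂L₂)
L₂ − L₁ = 1.8416 − 1.8378 = 3.80×10⁻³ m
α₁L₁ − α₂L₂ = 23×10⁻⁶×1.8378 − 90×10⁻⁷×1.8416 = 2.5695×10⁻⁵ m/K
ΔT = 3.80×10⁻³ / 2.5695×10⁻⁵ = 147.889 K
T = 13.3 + 147.889 = 161.189 °C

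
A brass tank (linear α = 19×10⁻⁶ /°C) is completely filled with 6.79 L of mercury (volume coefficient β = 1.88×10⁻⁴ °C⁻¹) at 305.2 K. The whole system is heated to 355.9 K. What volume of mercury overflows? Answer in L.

The tank also expands: β_container ≈ 3α = 5.7×10⁻⁵ /K
Net overflow = V₀(β_liq − 3α_cont)ΔT
β − 3α = 1.88×10⁻⁴ − 5.7×10⁻⁵ = 1.31×10⁻⁴ /K; ΔT = 50.7 K
ΔV = 6.79 × 1.31×10⁻⁴ × 50.7 = 0.0451 L

0.0451 L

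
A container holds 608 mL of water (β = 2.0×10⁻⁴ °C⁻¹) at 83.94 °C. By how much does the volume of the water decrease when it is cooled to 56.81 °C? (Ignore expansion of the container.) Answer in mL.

|ΔT| = |56.81 − 83.94| = 27.13 K
ΔV = βV₀ΔT = (2.0×10⁻⁴)(608)(27.13) = 3.30 mL

ΔV = 3.30 mL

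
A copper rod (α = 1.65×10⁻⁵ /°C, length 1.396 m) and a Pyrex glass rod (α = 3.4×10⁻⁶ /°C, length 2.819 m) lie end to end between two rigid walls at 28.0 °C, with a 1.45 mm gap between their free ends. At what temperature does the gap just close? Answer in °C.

T = 72.5 °C

Gap closes when ΔL₁ + ΔL₂ = 1.45 mm = 1.45×10⁻³ m
(α₁L₁ + α₂L₂)ΔT = g
α₁L₁ + α₂L₂ = 1.65×10⁻⁵×1.396 + 3.4×10⁻⁶×2.819 = 3.26186×10⁻⁵ m/K
ΔT = 1.45×10⁻³ / 3.26186×10⁻⁵ = 44.453 K
T = 28.0 + 44.453 = 72.453 °C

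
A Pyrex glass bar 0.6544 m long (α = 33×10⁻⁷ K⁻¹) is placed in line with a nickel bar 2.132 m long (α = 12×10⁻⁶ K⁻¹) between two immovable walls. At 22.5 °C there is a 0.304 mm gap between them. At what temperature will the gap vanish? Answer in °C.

T = 33.5 °C

α₁L₁ = 2.15952×10⁻⁶ m/K, α₂L₂ = 2.5584×10⁻⁵ m/K → total 2.774352×10⁻⁵ m/K
ΔT = g/(α₁L₁+α₂L₂) = 3.04×10⁻⁴ / 2.774352×10⁻⁵ = 10.958 K
T = 22.5 + 10.958 = 33.458 °C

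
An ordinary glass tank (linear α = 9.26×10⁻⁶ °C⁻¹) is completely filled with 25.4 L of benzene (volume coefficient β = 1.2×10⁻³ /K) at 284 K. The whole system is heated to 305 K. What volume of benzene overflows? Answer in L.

0.625 L

The tank also expands: β_container ≈ 3α = 2.778×10⁻⁵ /K
Net overflow = V₀(β_liq − 3α_cont)ΔT
β − 3α = 1.20×10⁻³ − 2.778×10⁻⁵ = 1.17222×10⁻³ /K; ΔT = 21 K
ΔV = 25.4 × 1.17222×10⁻³ × 21 = 0.625 L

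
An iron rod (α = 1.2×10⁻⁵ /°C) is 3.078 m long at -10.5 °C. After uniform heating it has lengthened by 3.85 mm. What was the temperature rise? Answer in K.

ΔT = 104 K

ΔL = αL₀ΔT ⇒ ΔT = ΔL / (αL₀)
ΔT = 3.85×10⁻³ m / (1.2×10⁻⁵ × 3.078 m) = 104.23 K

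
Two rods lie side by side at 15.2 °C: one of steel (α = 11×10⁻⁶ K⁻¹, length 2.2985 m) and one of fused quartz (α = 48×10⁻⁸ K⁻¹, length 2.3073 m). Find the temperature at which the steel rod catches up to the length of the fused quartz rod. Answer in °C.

T = 379.2 °C

L₁(1 + α₁ΔT) = L₂(1 + α₂ΔT) ⇒ ΔT = (L₂ − L₁)/(α₁L₁ − α₂L₂)
L₂ − L₁ = 2.3073 − 2.2985 = 8.80×10⁻³ m
α₁L₁ − α₂L₂ = 11×10⁻⁶×2.2985 − 48×10⁻⁸×2.3073 = 2.4175996×10⁻⁵ m/K
ΔT = 8.80×10⁻³ / 2.4175996×10⁻⁵ = 363.997 K
T = 15.2 + 363.997 = 379.197 °C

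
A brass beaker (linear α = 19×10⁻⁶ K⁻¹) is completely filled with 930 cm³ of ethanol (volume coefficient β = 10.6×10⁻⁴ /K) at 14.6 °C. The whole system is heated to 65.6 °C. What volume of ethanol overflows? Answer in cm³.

The beaker also expands: β_container ≈ 3α = 5.7×10⁻⁵ /K
Net overflow = V₀(β_liq − 3α_cont)ΔT
β − 3α = 1.06×10⁻³ − 5.7×10⁻⁵ = 1.003×10⁻³ /K; ΔT = 51.0 K
ΔV = 930 × 1.003×10⁻³ × 51.0 = 47.6 cm³

47.6 cm³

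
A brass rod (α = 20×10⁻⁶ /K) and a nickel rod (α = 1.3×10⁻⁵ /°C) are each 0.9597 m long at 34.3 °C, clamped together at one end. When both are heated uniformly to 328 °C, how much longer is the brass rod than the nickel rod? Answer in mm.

ΔT = 293.7 K
brass: ΔL = 20×10⁻⁶ × 0.9597 m × 293.7 = 5.6373×10⁻³ m = 5.6373 mm
nickel: ΔL = 1.3×10⁻⁵ × 0.9597 m × 293.7 = 3.6642×10⁻³ m = 3.6642 mm
difference = 5.6373 − 3.6642 = 1.9731 mm

1.97 mm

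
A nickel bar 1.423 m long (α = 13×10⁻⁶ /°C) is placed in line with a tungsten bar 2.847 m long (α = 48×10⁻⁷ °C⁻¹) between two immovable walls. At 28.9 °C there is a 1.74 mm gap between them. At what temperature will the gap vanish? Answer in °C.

α₁L₁ = 1.8499×10⁻⁵ m/K, α₂L₂ = 1.36656×10⁻⁵ m/K → total 3.21646×10⁻⁵ m/K
ΔT = g/(α₁L₁+α₂L₂) = 1.74×10⁻³ / 3.21646×10⁻⁵ = 54.097 K
T = 28.9 + 54.097 = 82.997 °C

T = 83.0 °C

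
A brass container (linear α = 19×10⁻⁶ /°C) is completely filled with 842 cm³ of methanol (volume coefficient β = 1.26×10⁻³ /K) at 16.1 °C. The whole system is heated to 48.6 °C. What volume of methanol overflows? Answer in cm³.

32.9 cm³

The container also expands: β_container ≈ 3α = 5.7×10⁻⁵ /K
Net overflow = V₀(β_liq − 3α_cont)ΔT
β − 3α = 1.26×10⁻³ − 5.7×10⁻⁵ = 1.203×10⁻³ /K; ΔT = 32.5 K
ΔV = 842 × 1.203×10⁻³ × 32.5 = 32.9 cm³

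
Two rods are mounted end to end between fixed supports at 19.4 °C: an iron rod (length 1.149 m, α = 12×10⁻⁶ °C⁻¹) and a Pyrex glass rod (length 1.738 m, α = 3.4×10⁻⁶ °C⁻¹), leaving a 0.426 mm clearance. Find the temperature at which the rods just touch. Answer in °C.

Gap closes when ΔL₁ + ΔL₂ = 0.426 mm = 4.26×10⁻⁴ m
(α₁L₁ + α₂L₂)ΔT = g
α₁L₁ + α₂L₂ = 12×10⁻⁶×1.149 + 3.4×10⁻⁶×1.738 = 1.96972×10⁻⁵ m/K
ΔT = 4.26×10⁻⁴ / 1.96972×10⁻⁵ = 21.627 K
T = 19.4 + 21.627 = 41.027 °C

T = 41.0 °C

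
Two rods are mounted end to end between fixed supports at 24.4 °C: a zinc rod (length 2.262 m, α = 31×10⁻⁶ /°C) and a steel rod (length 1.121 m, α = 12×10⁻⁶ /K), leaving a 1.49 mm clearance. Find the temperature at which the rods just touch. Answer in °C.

α₁L₁ = 7.0122×10⁻⁵ m/K, α₂L₂ = 1.3452×10⁻⁵ m/K → total 8.3574×10⁻⁵ m/K
ΔT = g/(α₁L₁+α₂L₂) = 1.49×10⁻³ / 8.3574×10⁻⁵ = 17.829 K
T = 24.4 + 17.829 = 42.229 °C

T = 42.2 °C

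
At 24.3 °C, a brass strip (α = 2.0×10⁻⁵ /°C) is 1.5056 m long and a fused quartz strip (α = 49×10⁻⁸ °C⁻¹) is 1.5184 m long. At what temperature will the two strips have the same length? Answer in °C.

Equal length when α₁L₁ΔT − α₂L₂ΔT = L₂ − L₁ = 1.28×10⁻² m
α₁L₁ = 3.0112×10⁻⁵, α₂L₂ = 7.44016×10⁻⁷ → Δ(αL) = 2.9367984×10⁻⁵ m/K
ΔT = 1.28×10⁻² / 2.9367984×10⁻⁵ = 435.849 K, so T = 24.3 + 435.849 = 460.149 °C

T = 460.1 °C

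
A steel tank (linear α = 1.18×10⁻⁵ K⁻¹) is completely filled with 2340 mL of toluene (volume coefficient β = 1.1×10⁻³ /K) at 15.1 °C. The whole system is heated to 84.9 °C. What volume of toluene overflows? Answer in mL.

174 mL

The tank also expands: β_container ≈ 3α = 3.54×10⁻⁵ /K
Net overflow = V₀(β_liq − 3α_cont)ΔT
β − 3α = 1.10×10⁻³ − 3.54×10⁻⁵ = 1.0646×10⁻³ /K; ΔT = 69.8 K
ΔV = 2340 × 1.0646×10⁻³ × 69.8 = 174 mL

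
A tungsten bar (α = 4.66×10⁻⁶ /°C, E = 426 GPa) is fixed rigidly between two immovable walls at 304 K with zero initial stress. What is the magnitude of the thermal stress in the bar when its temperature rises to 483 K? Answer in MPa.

σ = 355 MPa

Fully constrained: the free strain ε = αΔT is blocked, so σ = Eε = EαΔT.
|ΔT| = 179 K
σ = 426×10⁹ × 4.66×10⁻⁶ × 179 = 3.55×10⁸ Pa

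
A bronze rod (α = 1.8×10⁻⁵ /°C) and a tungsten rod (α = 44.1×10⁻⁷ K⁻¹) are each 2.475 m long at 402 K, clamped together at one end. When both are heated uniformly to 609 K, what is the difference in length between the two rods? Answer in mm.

6.96 mm

ΔT = 207 K
bronze: ΔL = 1.8×10⁻⁵ × 2.475 m × 207 = 9.2219×10⁻³ m = 9.2219 mm
tungsten: ΔL = 44.1×10⁻⁷ × 2.475 m × 207 = 2.2594×10⁻³ m = 2.2594 mm
difference = 9.2219 − 2.2594 = 6.9625 mm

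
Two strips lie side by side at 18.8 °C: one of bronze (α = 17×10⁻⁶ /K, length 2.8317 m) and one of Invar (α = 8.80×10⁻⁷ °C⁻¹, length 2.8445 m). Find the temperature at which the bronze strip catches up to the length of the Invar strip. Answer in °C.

L₁(1 + α₁ΔT) = L₂(1 + α₂ΔT) ⇒ ΔT = (L₂ − L₁)/(α₁L₁ − α₂L₂)
L₂ − L₁ = 2.8445 − 2.8317 = 1.28×10⁻² m
α₁L₁ − α₂L₂ = 17×10⁻⁶×2.8317 − 8.80×10⁻⁷×2.8445 = 4.563574×10⁻⁵ m/K
ΔT = 1.28×10⁻² / 4.563574×10⁻⁵ = 280.482 K
T = 18.8 + 280.482 = 299.282 °C

T = 299.3 °C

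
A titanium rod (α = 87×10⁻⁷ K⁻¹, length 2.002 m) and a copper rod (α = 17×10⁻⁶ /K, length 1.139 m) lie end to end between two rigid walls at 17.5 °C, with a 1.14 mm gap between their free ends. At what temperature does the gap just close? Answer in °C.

T = 48.5 °C

α₁L₁ = 1.74174×10⁻⁵ m/K, α₂L₂ = 1.9363×10⁻⁵ m/K → total 3.67804×10⁻⁵ m/K
ΔT = g/(α₁L₁+α₂L₂) = 1.14×10⁻³ / 3.67804×10⁻⁵ = 30.995 K
T = 17.5 + 30.995 = 48.495 °C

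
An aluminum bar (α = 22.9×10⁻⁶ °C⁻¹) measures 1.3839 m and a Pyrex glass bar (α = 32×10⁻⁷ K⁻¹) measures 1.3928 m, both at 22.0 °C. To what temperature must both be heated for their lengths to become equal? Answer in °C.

T = 348.8 °C

L₁(1 + α₁ΔT) = L₂(1 + α₂ΔT) ⇒ ΔT = (L₂ − L₁)/(α₁L₁ − α₂L₂)
L₂ − L₁ = 1.3928 − 1.3839 = 8.90×10⁻³ m
α₁L₁ − α₂L₂ = 22.9×10⁻⁶×1.3839 − 32×10⁻⁷×1.3928 = 2.723435×10⁻⁵ m/K
ΔT = 8.90×10⁻³ / 2.723435×10⁻⁵ = 326.793 K
T = 22.0 + 326.793 = 348.793 °C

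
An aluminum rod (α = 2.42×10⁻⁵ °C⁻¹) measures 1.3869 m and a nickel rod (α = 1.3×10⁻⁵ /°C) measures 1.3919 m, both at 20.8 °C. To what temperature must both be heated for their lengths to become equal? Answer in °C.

T = 344.0 °C

Equal length when α₁L₁ΔT − α₂L₂ΔT = L₂ − L₁ = 5.00×10⁻³ m
α₁L₁ = 3.356298×10⁻⁵, α₂L₂ = 1.80947×10⁻⁵ → Δ(αL) = 1.546828×10⁻⁵ m/K
ΔT = 5.00×10⁻³ / 1.546828×10⁻⁵ = 323.242 K, so T = 20.8 + 323.242 = 344.042 °C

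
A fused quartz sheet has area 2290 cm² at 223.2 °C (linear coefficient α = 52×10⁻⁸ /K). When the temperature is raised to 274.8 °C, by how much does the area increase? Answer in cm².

ΔA = 0.123 cm²

Area coefficient ≈ 2α; |ΔT| = 51.6 K
ΔA = 2αA₀ΔT = 2(52×10⁻⁸)(2290)(51.6) = 0.123 cm²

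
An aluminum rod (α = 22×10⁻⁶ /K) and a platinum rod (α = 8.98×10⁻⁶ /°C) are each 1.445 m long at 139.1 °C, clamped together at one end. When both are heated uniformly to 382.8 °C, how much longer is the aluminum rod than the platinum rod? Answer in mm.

ΔT = 243.7 K
aluminum: ΔL = 22×10⁻⁶ × 1.445 m × 243.7 = 7.7472×10⁻³ m = 7.7472 mm
platinum: ΔL = 8.98×10⁻⁶ × 1.445 m × 243.7 = 3.1623×10⁻³ m = 3.1623 mm
difference = 7.7472 − 3.1623 = 4.5849 mm

4.58 mm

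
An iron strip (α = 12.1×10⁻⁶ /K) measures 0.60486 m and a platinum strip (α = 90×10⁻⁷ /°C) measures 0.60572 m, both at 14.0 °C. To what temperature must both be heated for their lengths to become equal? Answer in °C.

Equal length when α₁L₁ΔT − α₂L₂ΔT = L₂ − L₁ = 8.60×10⁻⁴ m
α₁L₁ = 7.318806×10⁻⁶, α₂L₂ = 5.45148×10⁻⁶ → Δ(αL) = 1.867326×10⁻⁶ m/K
ΔT = 8.60×10⁻⁴ / 1.867326×10⁻⁶ = 460.552 K, so T = 14.0 + 460.552 = 474.552 °C

T = 474.6 °C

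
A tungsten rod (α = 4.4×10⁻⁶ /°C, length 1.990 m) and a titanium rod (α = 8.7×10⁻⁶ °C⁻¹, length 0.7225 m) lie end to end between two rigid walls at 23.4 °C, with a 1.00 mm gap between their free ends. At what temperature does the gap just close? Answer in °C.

T = 89.9 °C

α₁L₁ = 8.756×10⁻⁶ m/K, α₂L₂ = 6.28575×10⁻⁶ m/K → total 1.504175×10⁻⁵ m/K
ΔT = g/(α₁L₁+α₂L₂) = 1.00×10⁻³ / 1.504175×10⁻⁵ = 66.482 K
T = 23.4 + 66.482 = 89.882 °C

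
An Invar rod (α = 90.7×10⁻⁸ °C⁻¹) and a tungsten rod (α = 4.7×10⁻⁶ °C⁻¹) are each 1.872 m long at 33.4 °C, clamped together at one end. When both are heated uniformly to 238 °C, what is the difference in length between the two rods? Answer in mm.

1.45 mm

ΔT = 204.6 K
Invar: ΔL = 90.7×10⁻⁸ × 1.872 m × 204.6 = 3.4739×10⁻⁴ m = 0.34739 mm
tungsten: ΔL = 4.7×10⁻⁶ × 1.872 m × 204.6 = 1.8002×10⁻³ m = 1.8002 mm
difference = 1.8002 − 0.34739 = 1.45281 mm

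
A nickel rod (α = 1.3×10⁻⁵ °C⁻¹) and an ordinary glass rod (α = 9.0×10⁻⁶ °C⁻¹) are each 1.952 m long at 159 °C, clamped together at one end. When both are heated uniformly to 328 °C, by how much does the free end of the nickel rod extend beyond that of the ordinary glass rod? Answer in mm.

1.32 mm

ΔT = 169 K
nickel: ΔL = 1.3×10⁻⁵ × 1.952 m × 169 = 4.2885×10⁻³ m = 4.2885 mm
ordinary glass: ΔL = 9.0×10⁻⁶ × 1.952 m × 169 = 2.9690×10⁻³ m = 2.9690 mm
difference = 4.2885 − 2.9690 = 1.3195 mm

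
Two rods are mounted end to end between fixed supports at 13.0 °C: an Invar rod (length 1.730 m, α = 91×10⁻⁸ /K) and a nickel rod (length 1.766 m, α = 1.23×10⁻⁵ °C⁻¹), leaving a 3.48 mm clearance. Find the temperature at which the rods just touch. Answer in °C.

α₁L₁ = 1.5743×10⁻⁶ m/K, α₂L₂ = 2.17218×10⁻⁵ m/K → total 2.32961×10⁻⁵ m/K
ΔT = g/(α₁L₁+α₂L₂) = 3.48×10⁻³ / 2.32961×10⁻⁵ = 149.38 K
T = 13.0 + 149.38 = 162.38 °C

T = 162 °C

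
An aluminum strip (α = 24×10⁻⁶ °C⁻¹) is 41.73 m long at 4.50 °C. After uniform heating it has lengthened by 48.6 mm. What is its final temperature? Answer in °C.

T = 53.0 °C

ΔL = αL₀ΔT ⇒ ΔT = ΔL / (αL₀)
ΔT = 48.6×10⁻³ m / (24×10⁻⁶ × 41.73 m) = 48.526 K
T = 4.50 + 48.526 = 53.026 °C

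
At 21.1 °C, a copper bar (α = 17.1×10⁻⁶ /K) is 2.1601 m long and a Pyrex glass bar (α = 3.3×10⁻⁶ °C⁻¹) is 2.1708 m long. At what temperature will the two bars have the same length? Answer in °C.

Equal length when α₁L₁ΔT − α₂L₂ΔT = L₂ − L₁ = 1.07×10⁻² m
α₁L₁ = 3.693771×10⁻⁵, α₂L₂ = 7.16364×10⁻⁶ → Δ(αL) = 2.977407×10⁻⁵ m/K
ΔT = 1.07×10⁻² / 2.977407×10⁻⁵ = 359.373 K, so T = 21.1 + 359.373 = 380.473 °C

T = 380.5 °C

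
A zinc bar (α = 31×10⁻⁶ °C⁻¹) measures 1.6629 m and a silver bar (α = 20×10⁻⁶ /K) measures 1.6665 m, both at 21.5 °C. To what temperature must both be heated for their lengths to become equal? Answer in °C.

L₁(1 + α₁ΔT) = L₂(1 + α₂ΔT) ⇒ ΔT = (L₂ − L₁)/(α₁L₁ − α₂L₂)
L₂ − L₁ = 1.6665 − 1.6629 = 3.60×10⁻³ m
α₁L₁ − α₂L₂ = 31×10⁻⁶×1.6629 − 20×10⁻⁶×1.6665 = 1.82199×10⁻⁵ m/K
ΔT = 3.60×10⁻³ / 1.82199×10⁻⁵ = 197.586 K
T = 21.5 + 197.586 = 219.086 °C

T = 219.1 °C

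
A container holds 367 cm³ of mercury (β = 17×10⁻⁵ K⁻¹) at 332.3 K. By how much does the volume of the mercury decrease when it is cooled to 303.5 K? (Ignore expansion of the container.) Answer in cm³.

|ΔT| = |303.5 − 332.3| = 28.8 K
ΔV = βV₀ΔT = (17×10⁻⁵)(367)(28.8) = 1.80 cm³

ΔV = 1.80 cm³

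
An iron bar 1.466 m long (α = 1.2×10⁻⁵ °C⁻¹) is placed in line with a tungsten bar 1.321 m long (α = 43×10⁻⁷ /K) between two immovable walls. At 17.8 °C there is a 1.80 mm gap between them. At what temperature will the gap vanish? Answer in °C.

Gap closes when ΔL₁ + ΔL₂ = 1.80 mm = 1.80×10⁻³ m
(α₁L₁ + α₂L₂)ΔT = g
α₁L₁ + α₂L₂ = 1.2×10⁻⁵×1.466 + 43×10⁻⁷×1.321 = 2.32723×10⁻⁵ m/K
ΔT = 1.80×10⁻³ / 2.32723×10⁻⁵ = 77.345 K
T = 17.8 + 77.345 = 95.145 °C

T = 95.1 °C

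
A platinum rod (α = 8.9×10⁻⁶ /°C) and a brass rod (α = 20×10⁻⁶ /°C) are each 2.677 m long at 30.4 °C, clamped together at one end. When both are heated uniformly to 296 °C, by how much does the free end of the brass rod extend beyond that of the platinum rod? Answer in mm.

ΔT = 265.6 K
platinum: ΔL = 8.9×10⁻⁶ × 2.677 m × 265.6 = 6.3280×10⁻³ m = 6.3280 mm
brass: ΔL = 20×10⁻⁶ × 2.677 m × 265.6 = 1.4220×10⁻² m = 14.220 mm
difference = 14.220 − 6.3280 = 7.892 mm

7.89 mm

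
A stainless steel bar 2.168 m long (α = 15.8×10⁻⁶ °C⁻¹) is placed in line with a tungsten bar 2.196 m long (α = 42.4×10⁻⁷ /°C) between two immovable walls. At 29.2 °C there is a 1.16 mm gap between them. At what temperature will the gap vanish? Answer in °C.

α₁L₁ = 3.42544×10⁻⁵ m/K, α₂L₂ = 9.31104×10⁻⁶ m/K → total 4.356544×10⁻⁵ m/K
ΔT = g/(α₁L₁+α₂L₂) = 1.16×10⁻³ / 4.356544×10⁻⁵ = 26.627 K
T = 29.2 + 26.627 = 55.827 °C

T = 55.8 °C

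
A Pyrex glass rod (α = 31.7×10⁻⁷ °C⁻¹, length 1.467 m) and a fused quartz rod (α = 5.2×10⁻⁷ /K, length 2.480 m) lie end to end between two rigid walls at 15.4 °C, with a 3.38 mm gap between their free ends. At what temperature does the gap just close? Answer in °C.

Gap closes when ΔL₁ + ΔL₂ = 3.38 mm = 3.38×10⁻³ m
(α₁L₁ + α₂L₂)ΔT = g
α₁L₁ + α₂L₂ = 31.7×10⁻⁷×1.467 + 5.2×10⁻⁷×2.480 = 5.93999×10⁻⁶ m/K
ΔT = 3.38×10⁻³ / 5.93999×10⁻⁶ = 569.02 K
T = 15.4 + 569.02 = 584.42 °C

T = 584 °C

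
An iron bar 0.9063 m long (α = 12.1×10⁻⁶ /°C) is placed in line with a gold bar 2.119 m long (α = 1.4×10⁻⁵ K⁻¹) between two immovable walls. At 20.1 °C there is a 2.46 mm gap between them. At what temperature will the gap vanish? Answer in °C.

Gap closes when ΔL₁ + ΔL₂ = 2.46 mm = 2.46×10⁻³ m
(α₁L₁ + α₂L₂)ΔT = g
α₁L₁ + α₂L₂ = 12.1×10⁻⁶×0.9063 + 1.4×10⁻⁵×2.119 = 4.063223×10⁻⁵ m/K
ΔT = 2.46×10⁻³ / 4.063223×10⁻⁵ = 60.543 K
T = 20.1 + 60.543 = 80.643 °C

T = 80.6 °C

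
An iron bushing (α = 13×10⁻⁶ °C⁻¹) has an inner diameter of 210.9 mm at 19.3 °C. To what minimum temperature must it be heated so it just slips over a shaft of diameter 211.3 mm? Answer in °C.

Required Δd = 211.3 − 210.9 = 0.4 mm
Δd = αd₀ΔT ⇒ ΔT = Δd/(αd₀) = 0.4 / (13×10⁻⁶ × 210.9) = 145.89 K
T_min = 19.3 + 145.89 = 165.19 °C

T = 165 °C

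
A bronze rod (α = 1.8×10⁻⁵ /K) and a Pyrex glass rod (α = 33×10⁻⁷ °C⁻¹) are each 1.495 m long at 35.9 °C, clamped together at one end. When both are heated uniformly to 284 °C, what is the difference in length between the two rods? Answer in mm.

ΔT = 248.1 K
bronze: ΔL = 1.8×10⁻⁵ × 1.495 m × 248.1 = 6.6764×10⁻³ m = 6.6764 mm
Pyrex glass: ΔL = 33×10⁻⁷ × 1.495 m × 248.1 = 1.2240×10⁻³ m = 1.2240 mm
difference = 6.6764 − 1.2240 = 5.4524 mm

5.45 mm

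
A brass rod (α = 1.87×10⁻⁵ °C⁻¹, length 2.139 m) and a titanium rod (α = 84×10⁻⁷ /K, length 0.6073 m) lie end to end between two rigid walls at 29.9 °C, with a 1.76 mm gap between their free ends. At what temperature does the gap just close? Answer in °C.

T = 68.9 °C

Gap closes when ΔL₁ + ΔL₂ = 1.76 mm = 1.76×10⁻³ m
(α₁L₁ + α₂L₂)ΔT = g
α₁L₁ + α₂L₂ = 1.87×10⁻⁵×2.139 + 84×10⁻⁷×0.6073 = 4.510062×10⁻⁵ m/K
ΔT = 1.76×10⁻³ / 4.510062×10⁻⁵ = 39.024 K
T = 29.9 + 39.024 = 68.924 °C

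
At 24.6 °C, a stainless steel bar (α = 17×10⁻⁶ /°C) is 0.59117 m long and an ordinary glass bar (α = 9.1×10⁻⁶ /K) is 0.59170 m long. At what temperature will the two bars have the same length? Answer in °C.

T = 138.2 °C

Equal length when α₁L₁ΔT − α₂L₂ΔT = L₂ − L₁ = 5.30×10⁻⁴ m
α₁L₁ = 1.004989×10⁻⁵, α₂L₂ = 5.38447×10⁻⁶ → Δ(αL) = 4.66542×10⁻⁶ m/K
ΔT = 5.30×10⁻⁴ / 4.66542×10⁻⁶ = 113.602 K, so T = 24.6 + 113.602 = 138.202 °C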